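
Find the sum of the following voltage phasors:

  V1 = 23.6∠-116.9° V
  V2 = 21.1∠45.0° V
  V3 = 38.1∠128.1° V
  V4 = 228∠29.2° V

Step 1 — Convert each phasor to rectangular form:
  V1 = 23.6·(cos(-116.9°) + j·sin(-116.9°)) = -10.68 - j21.05 V
  V2 = 21.1·(cos(45.0°) + j·sin(45.0°)) = 14.92 + j14.92 V
  V3 = 38.1·(cos(128.1°) + j·sin(128.1°)) = -23.51 + j29.98 V
  V4 = 228·(cos(29.2°) + j·sin(29.2°)) = 199 + j111.2 V
Step 2 — Sum components: V_total = 179.8 + j135.1 V.
Step 3 — Convert to polar: |V_total| = 224.9 V, ∠V_total = 36.9°.

V_total = 224.9∠36.9° V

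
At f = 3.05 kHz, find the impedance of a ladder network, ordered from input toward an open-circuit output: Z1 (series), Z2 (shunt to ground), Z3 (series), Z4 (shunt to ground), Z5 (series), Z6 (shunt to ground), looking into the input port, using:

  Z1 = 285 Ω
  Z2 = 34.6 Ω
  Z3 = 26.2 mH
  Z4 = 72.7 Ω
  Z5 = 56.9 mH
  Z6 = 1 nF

Step 1 — Angular frequency: ω = 2π·f = 2π·3050 = 1.916e+04 rad/s.
Step 2 — Component impedances:
  Z1: Z = R = 285 Ω
  Z2: Z = R = 34.6 Ω
  Z3: Z = jωL = j·1.916e+04·0.0262 = 0 + j502.1 Ω
  Z4: Z = R = 72.7 Ω
  Z5: Z = jωL = j·1.916e+04·0.0569 = 0 + j1090 Ω
  Z6: Z = 1/(jωC) = -j/(ω·C) = 0 - j5.218e+04 Ω
Step 3 — Ladder network (open output): work backward from the far end, alternating series and parallel combinations. Z_in = 319.1 + j2.281 Ω = 319.1∠0.4° Ω.

Z = 319.1 + j2.281 Ω = 319.1∠0.4° Ω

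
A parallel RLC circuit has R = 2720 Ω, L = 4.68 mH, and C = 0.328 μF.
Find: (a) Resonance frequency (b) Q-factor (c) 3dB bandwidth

Step 1 — Resonance: ω₀ = 1/√(LC) = 1/√(0.00468·3.28e-07) = 2.552e+04 rad/s.
Step 2 — f₀ = ω₀/(2π) = 4062 Hz.
Step 3 — Parallel Q: Q = R/(ω₀L) = 2720/(2.552e+04·0.00468) = 22.77.
Step 4 — Bandwidth: Δω = ω₀/Q = 1121 rad/s; BW = Δω/(2π) = 178.4 Hz.

(a) f₀ = 4062 Hz  (b) Q = 22.77  (c) BW = 178.4 Hz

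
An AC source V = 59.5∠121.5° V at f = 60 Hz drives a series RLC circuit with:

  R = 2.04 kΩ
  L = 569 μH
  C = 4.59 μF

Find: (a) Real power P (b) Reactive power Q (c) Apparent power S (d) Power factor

Step 1 — Angular frequency: ω = 2π·f = 2π·60 = 377 rad/s.
Step 2 — Component impedances:
  R: Z = R = 2040 Ω
  L: Z = jωL = j·377·0.000569 = 0 + j0.2145 Ω
  C: Z = 1/(jωC) = -j/(ω·C) = 0 - j577.9 Ω
Step 3 — Series combination: Z_total = R + L + C = 2040 - j577.7 Ω = 2120∠-15.8° Ω.
Step 4 — Source phasor: V = 59.5∠121.5° V = -31.09 + j50.73 V.
Step 5 — Current: I = V / Z = -0.02063 + j0.01903 A = 0.02806∠137.3° A.
Step 6 — Complex power: S = V·I* = 1.607 - j0.455 VA.
Step 7 — Real power: P = Re(S) = 1.607 W.
Step 8 — Reactive power: Q = Im(S) = -0.455 VAR.
Step 9 — Apparent power: |S| = 1.67 VA.
Step 10 — Power factor: PF = P/|S| = 0.9622 (leading).

(a) P = 1.607 W  (b) Q = -0.455 VAR  (c) S = 1.67 VA  (d) PF = 0.9622 (leading)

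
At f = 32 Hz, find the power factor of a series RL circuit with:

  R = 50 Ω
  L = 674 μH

Step 1 — Angular frequency: ω = 2π·f = 2π·32 = 201.1 rad/s.
Step 2 — Component impedances:
  R: Z = R = 50 Ω
  L: Z = jωL = j·201.1·0.000674 = 0 + j0.1355 Ω
Step 3 — Series combination: Z_total = R + L = 50 + j0.1355 Ω = 50∠0.2° Ω.
Step 4 — Power factor: PF = cos(φ) = Re(Z)/|Z| = 50/50 = 1.
Step 5 — Type: Im(Z) = 0.1355 ⇒ lagging (phase φ = 0.2°).

PF = 1 (lagging, φ = 0.2°)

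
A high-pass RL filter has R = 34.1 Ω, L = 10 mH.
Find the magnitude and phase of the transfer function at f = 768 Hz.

Step 1 — Angular frequency: ω = 2π·768 = 4825 rad/s.
Step 2 — Transfer function: H(jω) = jωL/(R + jωL).
Step 3 — Numerator jωL = j·48.25; denominator R + jωL = 34.1 + j48.25.
Step 4 — H = 0.6669 + j0.4713.
Step 5 — Magnitude: |H| = 0.8167 (-1.8 dB); phase: φ = 35.2°.

|H| = 0.8167 (-1.8 dB), φ = 35.2°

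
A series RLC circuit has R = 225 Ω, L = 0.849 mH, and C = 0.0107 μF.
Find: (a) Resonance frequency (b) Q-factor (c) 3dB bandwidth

Step 1 — Resonance: ω₀ = 1/√(LC) = 1/√(0.000849·1.07e-08) = 3.318e+05 rad/s.
Step 2 — f₀ = ω₀/(2π) = 5.28e+04 Hz.
Step 3 — Series Q: Q = ω₀L/R = 3.318e+05·0.000849/225 = 1.252.
Step 4 — Bandwidth: Δω = ω₀/Q = 2.65e+05 rad/s; BW = Δω/(2π) = 4.218e+04 Hz.

(a) f₀ = 5.28e+04 Hz  (b) Q = 1.252  (c) BW = 4.218e+04 Hz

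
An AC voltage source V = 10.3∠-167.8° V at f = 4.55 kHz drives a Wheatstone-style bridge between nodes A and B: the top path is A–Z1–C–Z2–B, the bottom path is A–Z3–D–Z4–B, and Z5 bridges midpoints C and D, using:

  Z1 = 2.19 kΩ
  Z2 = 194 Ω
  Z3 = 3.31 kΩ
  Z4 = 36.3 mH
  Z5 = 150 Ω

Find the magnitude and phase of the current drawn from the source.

Step 1 — Angular frequency: ω = 2π·f = 2π·4550 = 2.859e+04 rad/s.
Step 2 — Component impedances:
  Z1: Z = R = 2190 Ω
  Z2: Z = R = 194 Ω
  Z3: Z = R = 3310 Ω
  Z4: Z = jωL = j·2.859e+04·0.0363 = 0 + j1038 Ω
  Z5: Z = R = 150 Ω
Step 3 — Bridge requires nodal analysis (the Z5 bridge couples midpoints C and D, so the two paths cannot be reduced to a simple series/parallel combination). Setting node B to ground and injecting 1 A at node A, the 3-node admittance system at A, C, D solves to V_A = Z_AB = 1517 + j55.32 Ω = 1518∠2.1° Ω.
Step 4 — Source phasor: V = 10.3∠-167.8° V = -10.07 - j2.177 V.
Step 5 — Ohm's law: I = V / Z_total = (-10.07 - j2.177) / (1517 + j55.32) = -0.00668 - j0.001191 A.
Step 6 — Convert to polar: |I| = 0.006785 A, ∠I = -169.9°.

I = 0.006785∠-169.9° A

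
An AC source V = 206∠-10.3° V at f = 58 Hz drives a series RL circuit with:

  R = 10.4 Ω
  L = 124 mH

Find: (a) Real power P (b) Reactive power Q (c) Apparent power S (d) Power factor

Step 1 — Angular frequency: ω = 2π·f = 2π·58 = 364.4 rad/s.
Step 2 — Component impedances:
  R: Z = R = 10.4 Ω
  L: Z = jωL = j·364.4·0.124 = 0 + j45.19 Ω
Step 3 — Series combination: Z_total = R + L = 10.4 + j45.19 Ω = 46.37∠77.0° Ω.
Step 4 — Source phasor: V = 206∠-10.3° V = 202.7 - j36.83 V.
Step 5 — Current: I = V / Z = 0.2062 - j4.438 A = 4.443∠-87.3° A.
Step 6 — Complex power: S = V·I* = 205.3 + j891.8 VA.
Step 7 — Real power: P = Re(S) = 205.3 W.
Step 8 — Reactive power: Q = Im(S) = 891.8 VAR.
Step 9 — Apparent power: |S| = 915.2 VA.
Step 10 — Power factor: PF = P/|S| = 0.2243 (lagging).

(a) P = 205.3 W  (b) Q = 891.8 VAR  (c) S = 915.2 VA  (d) PF = 0.2243 (lagging)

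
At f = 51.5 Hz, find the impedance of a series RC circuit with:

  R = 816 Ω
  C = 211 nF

Step 1 — Angular frequency: ω = 2π·f = 2π·51.5 = 323.6 rad/s.
Step 2 — Component impedances:
  R: Z = R = 816 Ω
  C: Z = 1/(jωC) = -j/(ω·C) = 0 - j1.465e+04 Ω
Step 3 — Series combination: Z_total = R + C = 816 - j1.465e+04 Ω = 1.467e+04∠-86.8° Ω.

Z = 816 - j1.465e+04 Ω = 1.467e+04∠-86.8° Ω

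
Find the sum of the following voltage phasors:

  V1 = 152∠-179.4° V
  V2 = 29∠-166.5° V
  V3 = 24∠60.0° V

Step 1 — Convert each phasor to rectangular form:
  V1 = 152·(cos(-179.4°) + j·sin(-179.4°)) = -152 - j1.592 V
  V2 = 29·(cos(-166.5°) + j·sin(-166.5°)) = -28.2 - j6.77 V
  V3 = 24·(cos(60.0°) + j·sin(60.0°)) = 12 + j20.78 V
Step 2 — Sum components: V_total = -168.2 + j12.42 V.
Step 3 — Convert to polar: |V_total| = 168.6 V, ∠V_total = 175.8°.

V_total = 168.6∠175.8° V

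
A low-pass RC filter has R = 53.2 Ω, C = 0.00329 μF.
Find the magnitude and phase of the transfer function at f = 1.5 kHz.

Step 1 — Angular frequency: ω = 2π·1500 = 9425 rad/s.
Step 2 — Transfer function: H(jω) = 1/(1 + jωRC).
Step 3 — Denominator: 1 + jωRC = 1 + j·9425·53.2·3.29e-09 = 1 + j0.00165.
Step 4 — H = 1 - j0.00165.
Step 5 — Magnitude: |H| = 1 (-0.0 dB); phase: φ = -0.1°.

|H| = 1 (-0.0 dB), φ = -0.1°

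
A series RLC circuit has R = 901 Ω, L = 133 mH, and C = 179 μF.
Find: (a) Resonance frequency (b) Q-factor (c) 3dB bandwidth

Step 1 — Resonance: ω₀ = 1/√(LC) = 1/√(0.133·0.000179) = 204.9 rad/s.
Step 2 — f₀ = ω₀/(2π) = 32.62 Hz.
Step 3 — Series Q: Q = ω₀L/R = 204.9·0.133/901 = 0.03025.
Step 4 — Bandwidth: Δω = ω₀/Q = 6774 rad/s; BW = Δω/(2π) = 1078 Hz.

(a) f₀ = 32.62 Hz  (b) Q = 0.03025  (c) BW = 1078 Hz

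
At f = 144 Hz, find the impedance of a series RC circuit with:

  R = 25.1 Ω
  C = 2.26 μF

Step 1 — Angular frequency: ω = 2π·f = 2π·144 = 904.8 rad/s.
Step 2 — Component impedances:
  R: Z = R = 25.1 Ω
  C: Z = 1/(jωC) = -j/(ω·C) = 0 - j489 Ω
Step 3 — Series combination: Z_total = R + C = 25.1 - j489 Ω = 489.7∠-87.1° Ω.

Z = 25.1 - j489 Ω = 489.7∠-87.1° Ω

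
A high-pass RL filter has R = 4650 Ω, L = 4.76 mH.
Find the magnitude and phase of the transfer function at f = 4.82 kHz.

Step 1 — Angular frequency: ω = 2π·4820 = 3.028e+04 rad/s.
Step 2 — Transfer function: H(jω) = jωL/(R + jωL).
Step 3 — Numerator jωL = j·144.2; denominator R + jωL = 4650 + j144.2.
Step 4 — H = 0.0009602 + j0.03097.
Step 5 — Magnitude: |H| = 0.03099 (-30.2 dB); phase: φ = 88.2°.

|H| = 0.03099 (-30.2 dB), φ = 88.2°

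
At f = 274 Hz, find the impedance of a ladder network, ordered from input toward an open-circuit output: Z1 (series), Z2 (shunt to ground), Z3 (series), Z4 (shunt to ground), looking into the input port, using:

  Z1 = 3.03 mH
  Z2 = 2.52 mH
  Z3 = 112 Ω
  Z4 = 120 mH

Step 1 — Angular frequency: ω = 2π·f = 2π·274 = 1722 rad/s.
Step 2 — Component impedances:
  Z1: Z = jωL = j·1722·0.00303 = 0 + j5.216 Ω
  Z2: Z = jωL = j·1722·0.00252 = 0 + j4.338 Ω
  Z3: Z = R = 112 Ω
  Z4: Z = jωL = j·1722·0.12 = 0 + j206.6 Ω
Step 3 — Ladder network (open output): work backward from the far end, alternating series and parallel combinations. Z_in = 0.03696 + j9.485 Ω = 9.485∠89.8° Ω.

Z = 0.03696 + j9.485 Ω = 9.485∠89.8° Ω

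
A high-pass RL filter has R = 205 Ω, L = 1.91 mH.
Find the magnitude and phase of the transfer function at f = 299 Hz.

Step 1 — Angular frequency: ω = 2π·299 = 1879 rad/s.
Step 2 — Transfer function: H(jω) = jωL/(R + jωL).
Step 3 — Numerator jωL = j·3.588; denominator R + jωL = 205 + j3.588.
Step 4 — H = 0.0003063 + j0.0175.
Step 5 — Magnitude: |H| = 0.0175 (-35.1 dB); phase: φ = 89.0°.

|H| = 0.0175 (-35.1 dB), φ = 89.0°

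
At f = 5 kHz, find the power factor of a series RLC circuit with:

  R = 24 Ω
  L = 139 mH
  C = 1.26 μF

Step 1 — Angular frequency: ω = 2π·f = 2π·5000 = 3.142e+04 rad/s.
Step 2 — Component impedances:
  R: Z = R = 24 Ω
  L: Z = jωL = j·3.142e+04·0.139 = 0 + j4367 Ω
  C: Z = 1/(jωC) = -j/(ω·C) = 0 - j25.26 Ω
Step 3 — Series combination: Z_total = R + L + C = 24 + j4342 Ω = 4342∠89.7° Ω.
Step 4 — Power factor: PF = cos(φ) = Re(Z)/|Z| = 24/4341.6 = 0.005528.
Step 5 — Type: Im(Z) = 4342 ⇒ lagging (phase φ = 89.7°).

PF = 0.005528 (lagging, φ = 89.7°)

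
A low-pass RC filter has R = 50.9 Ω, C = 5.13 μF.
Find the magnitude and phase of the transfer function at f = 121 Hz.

Step 1 — Angular frequency: ω = 2π·121 = 760.3 rad/s.
Step 2 — Transfer function: H(jω) = 1/(1 + jωRC).
Step 3 — Denominator: 1 + jωRC = 1 + j·760.3·50.9·5.13e-06 = 1 + j0.1985.
Step 4 — H = 0.9621 - j0.191.
Step 5 — Magnitude: |H| = 0.9809 (-0.2 dB); phase: φ = -11.2°.

|H| = 0.9809 (-0.2 dB), φ = -11.2°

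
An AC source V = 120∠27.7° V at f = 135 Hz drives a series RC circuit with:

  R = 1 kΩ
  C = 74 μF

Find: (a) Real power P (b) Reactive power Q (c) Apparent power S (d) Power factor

Step 1 — Angular frequency: ω = 2π·f = 2π·135 = 848.2 rad/s.
Step 2 — Component impedances:
  R: Z = R = 1000 Ω
  C: Z = 1/(jωC) = -j/(ω·C) = 0 - j15.93 Ω
Step 3 — Series combination: Z_total = R + C = 1000 - j15.93 Ω = 1000∠-0.9° Ω.
Step 4 — Source phasor: V = 120∠27.7° V = 106.2 + j55.78 V.
Step 5 — Current: I = V / Z = 0.1053 + j0.05746 A = 0.12∠28.6° A.
Step 6 — Complex power: S = V·I* = 14.4 - j0.2294 VA.
Step 7 — Real power: P = Re(S) = 14.4 W.
Step 8 — Reactive power: Q = Im(S) = -0.2294 VAR.
Step 9 — Apparent power: |S| = 14.4 VA.
Step 10 — Power factor: PF = P/|S| = 0.9999 (leading).

(a) P = 14.4 W  (b) Q = -0.2294 VAR  (c) S = 14.4 VA  (d) PF = 0.9999 (leading)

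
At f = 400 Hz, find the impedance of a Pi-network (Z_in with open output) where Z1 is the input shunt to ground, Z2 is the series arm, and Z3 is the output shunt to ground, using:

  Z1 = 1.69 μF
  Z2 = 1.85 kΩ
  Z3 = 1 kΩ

Step 1 — Angular frequency: ω = 2π·f = 2π·400 = 2513 rad/s.
Step 2 — Component impedances:
  Z1: Z = 1/(jωC) = -j/(ω·C) = 0 - j235.4 Ω
  Z2: Z = R = 1850 Ω
  Z3: Z = R = 1000 Ω
Step 3 — With open output, the series arm Z2 and the output shunt Z3 appear in series to ground: Z2 + Z3 = 2850 Ω.
Step 4 — Parallel with input shunt Z1: Z_in = Z1 || (Z2 + Z3) = 19.32 - j233.8 Ω = 234.6∠-85.3° Ω.

Z = 19.32 - j233.8 Ω = 234.6∠-85.3° Ω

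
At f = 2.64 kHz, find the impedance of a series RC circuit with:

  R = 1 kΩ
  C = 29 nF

Step 1 — Angular frequency: ω = 2π·f = 2π·2640 = 1.659e+04 rad/s.
Step 2 — Component impedances:
  R: Z = R = 1000 Ω
  C: Z = 1/(jωC) = -j/(ω·C) = 0 - j2079 Ω
Step 3 — Series combination: Z_total = R + C = 1000 - j2079 Ω = 2307∠-64.3° Ω.

Z = 1000 - j2079 Ω = 2307∠-64.3° Ω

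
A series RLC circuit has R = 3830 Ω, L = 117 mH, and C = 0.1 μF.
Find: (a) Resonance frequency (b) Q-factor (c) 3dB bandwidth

Step 1 — Resonance condition Im(Z)=0 gives ω₀ = 1/√(LC).
Step 2 — ω₀ = 1/√(0.117·1e-07) = 9245 rad/s.
Step 3 — f₀ = ω₀/(2π) = 1471 Hz.
Step 4 — Series Q: Q = ω₀L/R = 9245·0.117/3830 = 0.2824.
Step 5 — 3dB bandwidth: Δω = ω₀/Q = 3.274e+04 rad/s; BW = Δω/(2π) = 5210 Hz.

(a) f₀ = 1471 Hz  (b) Q = 0.2824  (c) BW = 5210 Hz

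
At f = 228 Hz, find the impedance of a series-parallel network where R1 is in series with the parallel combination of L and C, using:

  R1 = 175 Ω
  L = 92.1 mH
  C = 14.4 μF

Step 1 — Angular frequency: ω = 2π·f = 2π·228 = 1433 rad/s.
Step 2 — Component impedances:
  R1: Z = R = 175 Ω
  L: Z = jωL = j·1433·0.0921 = 0 + j131.9 Ω
  C: Z = 1/(jωC) = -j/(ω·C) = 0 - j48.48 Ω
Step 3 — Parallel branch: L || C = 1/(1/L + 1/C) = 0 - j76.63 Ω.
Step 4 — Series with R1: Z_total = R1 + (L || C) = 175 - j76.63 Ω = 191∠-23.6° Ω.

Z = 175 - j76.63 Ω = 191∠-23.6° Ω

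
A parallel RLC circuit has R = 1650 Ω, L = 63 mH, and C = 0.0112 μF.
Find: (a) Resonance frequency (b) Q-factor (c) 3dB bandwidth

Step 1 — Resonance: ω₀ = 1/√(LC) = 1/√(0.063·1.12e-08) = 3.765e+04 rad/s.
Step 2 — f₀ = ω₀/(2π) = 5992 Hz.
Step 3 — Parallel Q: Q = R/(ω₀L) = 1650/(3.765e+04·0.063) = 0.6957.
Step 4 — Bandwidth: Δω = ω₀/Q = 5.411e+04 rad/s; BW = Δω/(2π) = 8612 Hz.

(a) f₀ = 5992 Hz  (b) Q = 0.6957  (c) BW = 8612 Hz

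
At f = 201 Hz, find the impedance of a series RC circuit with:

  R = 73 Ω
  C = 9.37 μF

Step 1 — Angular frequency: ω = 2π·f = 2π·201 = 1263 rad/s.
Step 2 — Component impedances:
  R: Z = R = 73 Ω
  C: Z = 1/(jωC) = -j/(ω·C) = 0 - j84.51 Ω
Step 3 — Series combination: Z_total = R + C = 73 - j84.51 Ω = 111.7∠-49.2° Ω.

Z = 73 - j84.51 Ω = 111.7∠-49.2° Ω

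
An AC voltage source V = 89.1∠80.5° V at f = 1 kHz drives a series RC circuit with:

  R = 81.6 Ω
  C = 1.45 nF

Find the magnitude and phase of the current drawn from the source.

Step 1 — Angular frequency: ω = 2π·f = 2π·1000 = 6283 rad/s.
Step 2 — Component impedances:
  R: Z = R = 81.6 Ω
  C: Z = 1/(jωC) = -j/(ω·C) = 0 - j1.098e+05 Ω
Step 3 — Series combination: Z_total = R + C = 81.6 - j1.098e+05 Ω = 1.098e+05∠-90.0° Ω.
Step 4 — Source phasor: V = 89.1∠80.5° V = 14.71 + j87.88 V.
Step 5 — Ohm's law: I = V / Z_total = (14.71 + j87.88) / (81.6 - j1.098e+05) = -0.0008005 + j0.0001346 A.
Step 6 — Convert to polar: |I| = 0.0008118 A, ∠I = 170.5°.

I = 0.0008118∠170.5° A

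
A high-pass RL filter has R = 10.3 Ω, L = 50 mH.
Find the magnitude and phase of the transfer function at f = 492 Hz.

Step 1 — Angular frequency: ω = 2π·492 = 3091 rad/s.
Step 2 — Transfer function: H(jω) = jωL/(R + jωL).
Step 3 — Numerator jωL = j·154.6; denominator R + jωL = 10.3 + j154.6.
Step 4 — H = 0.9956 + j0.06634.
Step 5 — Magnitude: |H| = 0.9978 (-0.0 dB); phase: φ = 3.8°.

|H| = 0.9978 (-0.0 dB), φ = 3.8°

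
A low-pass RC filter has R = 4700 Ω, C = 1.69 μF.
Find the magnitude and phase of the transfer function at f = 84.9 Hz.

Step 1 — Angular frequency: ω = 2π·84.9 = 533.4 rad/s.
Step 2 — Transfer function: H(jω) = 1/(1 + jωRC).
Step 3 — Denominator: 1 + jωRC = 1 + j·533.4·4700·1.69e-06 = 1 + j4.237.
Step 4 — H = 0.05276 - j0.2236.
Step 5 — Magnitude: |H| = 0.2297 (-12.8 dB); phase: φ = -76.7°.

|H| = 0.2297 (-12.8 dB), φ = -76.7°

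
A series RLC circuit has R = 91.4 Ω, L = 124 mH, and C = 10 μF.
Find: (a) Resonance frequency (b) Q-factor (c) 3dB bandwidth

Step 1 — Resonance condition Im(Z)=0 gives ω₀ = 1/√(LC).
Step 2 — ω₀ = 1/√(0.124·1e-05) = 898 rad/s.
Step 3 — f₀ = ω₀/(2π) = 142.9 Hz.
Step 4 — Series Q: Q = ω₀L/R = 898·0.124/91.4 = 1.218.
Step 5 — 3dB bandwidth: Δω = ω₀/Q = 737.1 rad/s; BW = Δω/(2π) = 117.3 Hz.

(a) f₀ = 142.9 Hz  (b) Q = 1.218  (c) BW = 117.3 Hz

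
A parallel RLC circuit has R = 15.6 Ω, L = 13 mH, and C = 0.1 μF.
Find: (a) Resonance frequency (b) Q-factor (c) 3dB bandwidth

Step 1 — Resonance: ω₀ = 1/√(LC) = 1/√(0.013·1e-07) = 2.774e+04 rad/s.
Step 2 — f₀ = ω₀/(2π) = 4414 Hz.
Step 3 — Parallel Q: Q = R/(ω₀L) = 15.6/(2.774e+04·0.013) = 0.04327.
Step 4 — Bandwidth: Δω = ω₀/Q = 6.41e+05 rad/s; BW = Δω/(2π) = 1.02e+05 Hz.

(a) f₀ = 4414 Hz  (b) Q = 0.04327  (c) BW = 1.02e+05 Hz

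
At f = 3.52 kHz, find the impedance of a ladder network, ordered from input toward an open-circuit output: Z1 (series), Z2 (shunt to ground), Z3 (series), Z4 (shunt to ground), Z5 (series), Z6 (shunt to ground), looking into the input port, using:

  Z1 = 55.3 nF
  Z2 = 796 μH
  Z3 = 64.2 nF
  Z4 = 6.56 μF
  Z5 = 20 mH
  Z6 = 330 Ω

Step 1 — Angular frequency: ω = 2π·f = 2π·3520 = 2.212e+04 rad/s.
Step 2 — Component impedances:
  Z1: Z = 1/(jωC) = -j/(ω·C) = 0 - j817.6 Ω
  Z2: Z = jωL = j·2.212e+04·0.000796 = 0 + j17.6 Ω
  Z3: Z = 1/(jωC) = -j/(ω·C) = 0 - j704.3 Ω
  Z4: Z = 1/(jωC) = -j/(ω·C) = 0 - j6.892 Ω
  Z5: Z = jωL = j·2.212e+04·0.02 = 0 + j442.3 Ω
  Z6: Z = R = 330 Ω
Step 3 — Ladder network (open output): work backward from the far end, alternating series and parallel combinations. Z_in = 3.383e-05 - j799.6 Ω = 799.6∠-90.0° Ω.

Z = 3.383e-05 - j799.6 Ω = 799.6∠-90.0° Ω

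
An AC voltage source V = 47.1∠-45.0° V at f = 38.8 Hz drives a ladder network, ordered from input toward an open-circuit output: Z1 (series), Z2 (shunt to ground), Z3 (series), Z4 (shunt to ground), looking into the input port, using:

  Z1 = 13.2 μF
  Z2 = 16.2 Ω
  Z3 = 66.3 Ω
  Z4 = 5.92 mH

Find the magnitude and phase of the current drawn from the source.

Step 1 — Angular frequency: ω = 2π·f = 2π·38.8 = 243.8 rad/s.
Step 2 — Component impedances:
  Z1: Z = 1/(jωC) = -j/(ω·C) = 0 - j310.8 Ω
  Z2: Z = R = 16.2 Ω
  Z3: Z = R = 66.3 Ω
  Z4: Z = jωL = j·243.8·0.00592 = 0 + j1.443 Ω
Step 3 — Ladder network (open output): work backward from the far end, alternating series and parallel combinations. Z_in = 13.02 - j310.7 Ω = 311∠-87.6° Ω.
Step 4 — Source phasor: V = 47.1∠-45.0° V = 33.3 - j33.3 V.
Step 5 — Ohm's law: I = V / Z_total = (33.3 - j33.3) / (13.02 - j310.7) = 0.1115 + j0.1025 A.
Step 6 — Convert to polar: |I| = 0.1515 A, ∠I = 42.6°.

I = 0.1515∠42.6° A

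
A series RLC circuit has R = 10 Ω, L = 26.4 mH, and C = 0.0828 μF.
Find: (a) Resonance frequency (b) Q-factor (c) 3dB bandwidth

Step 1 — Resonance: ω₀ = 1/√(LC) = 1/√(0.0264·8.28e-08) = 2.139e+04 rad/s.
Step 2 — f₀ = ω₀/(2π) = 3404 Hz.
Step 3 — Series Q: Q = ω₀L/R = 2.139e+04·0.0264/10 = 56.47.
Step 4 — Bandwidth: Δω = ω₀/Q = 378.8 rad/s; BW = Δω/(2π) = 60.29 Hz.

(a) f₀ = 3404 Hz  (b) Q = 56.47  (c) BW = 60.29 Hz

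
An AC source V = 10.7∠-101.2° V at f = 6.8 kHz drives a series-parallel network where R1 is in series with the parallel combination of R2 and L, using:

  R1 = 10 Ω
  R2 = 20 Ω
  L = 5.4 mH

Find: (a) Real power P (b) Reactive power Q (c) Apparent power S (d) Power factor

Step 1 — Angular frequency: ω = 2π·f = 2π·6800 = 4.273e+04 rad/s.
Step 2 — Component impedances:
  R1: Z = R = 10 Ω
  R2: Z = R = 20 Ω
  L: Z = jωL = j·4.273e+04·0.0054 = 0 + j230.7 Ω
Step 3 — Parallel branch: R2 || L = 1/(1/R2 + 1/L) = 19.85 + j1.721 Ω.
Step 4 — Series with R1: Z_total = R1 + (R2 || L) = 29.85 + j1.721 Ω = 29.9∠3.3° Ω.
Step 5 — Source phasor: V = 10.7∠-101.2° V = -2.078 - j10.5 V.
Step 6 — Current: I = V / Z = -0.0896 - j0.3465 A = 0.3579∠-104.5° A.
Step 7 — Complex power: S = V·I* = 3.823 + j0.2204 VA.
Step 8 — Real power: P = Re(S) = 3.823 W.
Step 9 — Reactive power: Q = Im(S) = 0.2204 VAR.
Step 10 — Apparent power: |S| = 3.829 VA.
Step 11 — Power factor: PF = P/|S| = 0.9983 (lagging).

(a) P = 3.823 W  (b) Q = 0.2204 VAR  (c) S = 3.829 VA  (d) PF = 0.9983 (lagging)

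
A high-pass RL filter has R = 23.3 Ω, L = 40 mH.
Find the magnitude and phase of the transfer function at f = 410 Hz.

Step 1 — Angular frequency: ω = 2π·410 = 2576 rad/s.
Step 2 — Transfer function: H(jω) = jωL/(R + jωL).
Step 3 — Numerator jωL = j·103; denominator R + jωL = 23.3 + j103.
Step 4 — H = 0.9514 + j0.2151.
Step 5 — Magnitude: |H| = 0.9754 (-0.2 dB); phase: φ = 12.7°.

|H| = 0.9754 (-0.2 dB), φ = 12.7°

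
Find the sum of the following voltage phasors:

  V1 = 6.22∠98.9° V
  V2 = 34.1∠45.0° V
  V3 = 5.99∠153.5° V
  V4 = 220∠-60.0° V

Step 1 — Convert each phasor to rectangular form:
  V1 = 6.22·(cos(98.9°) + j·sin(98.9°)) = -0.9623 + j6.145 V
  V2 = 34.1·(cos(45.0°) + j·sin(45.0°)) = 24.11 + j24.11 V
  V3 = 5.99·(cos(153.5°) + j·sin(153.5°)) = -5.361 + j2.673 V
  V4 = 220·(cos(-60.0°) + j·sin(-60.0°)) = 110 - j190.5 V
Step 2 — Sum components: V_total = 127.8 - j157.6 V.
Step 3 — Convert to polar: |V_total| = 202.9 V, ∠V_total = -51.0°.

V_total = 202.9∠-51.0° V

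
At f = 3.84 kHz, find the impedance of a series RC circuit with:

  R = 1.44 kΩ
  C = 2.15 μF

Step 1 — Angular frequency: ω = 2π·f = 2π·3840 = 2.413e+04 rad/s.
Step 2 — Component impedances:
  R: Z = R = 1440 Ω
  C: Z = 1/(jωC) = -j/(ω·C) = 0 - j19.28 Ω
Step 3 — Series combination: Z_total = R + C = 1440 - j19.28 Ω = 1440∠-0.8° Ω.

Z = 1440 - j19.28 Ω = 1440∠-0.8° Ω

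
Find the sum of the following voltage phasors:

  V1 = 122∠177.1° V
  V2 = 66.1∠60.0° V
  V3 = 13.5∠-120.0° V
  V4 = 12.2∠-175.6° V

Step 1 — Convert each phasor to rectangular form:
  V1 = 122·(cos(177.1°) + j·sin(177.1°)) = -121.8 + j6.172 V
  V2 = 66.1·(cos(60.0°) + j·sin(60.0°)) = 33.05 + j57.24 V
  V3 = 13.5·(cos(-120.0°) + j·sin(-120.0°)) = -6.75 - j11.69 V
  V4 = 12.2·(cos(-175.6°) + j·sin(-175.6°)) = -12.16 - j0.936 V
Step 2 — Sum components: V_total = -107.7 + j50.79 V.
Step 3 — Convert to polar: |V_total| = 119.1 V, ∠V_total = 154.8°.

V_total = 119.1∠154.8° V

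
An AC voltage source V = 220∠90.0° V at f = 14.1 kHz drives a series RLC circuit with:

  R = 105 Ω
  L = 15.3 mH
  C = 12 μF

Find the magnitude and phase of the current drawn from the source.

Step 1 — Angular frequency: ω = 2π·f = 2π·1.41e+04 = 8.859e+04 rad/s.
Step 2 — Component impedances:
  R: Z = R = 105 Ω
  L: Z = jωL = j·8.859e+04·0.0153 = 0 + j1355 Ω
  C: Z = 1/(jωC) = -j/(ω·C) = 0 - j0.9406 Ω
Step 3 — Series combination: Z_total = R + L + C = 105 + j1355 Ω = 1359∠85.6° Ω.
Step 4 — Source phasor: V = 220∠90.0° V = 0 + j220 V.
Step 5 — Ohm's law: I = V / Z_total = (0 + j220) / (105 + j1355) = 0.1614 + j0.01252 A.
Step 6 — Convert to polar: |I| = 0.1619 A, ∠I = 4.4°.

I = 0.1619∠4.4° A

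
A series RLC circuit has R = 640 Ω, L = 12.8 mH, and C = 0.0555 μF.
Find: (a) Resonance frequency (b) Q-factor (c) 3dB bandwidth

Step 1 — Resonance: ω₀ = 1/√(LC) = 1/√(0.0128·5.55e-08) = 3.752e+04 rad/s.
Step 2 — f₀ = ω₀/(2π) = 5971 Hz.
Step 3 — Series Q: Q = ω₀L/R = 3.752e+04·0.0128/640 = 0.7504.
Step 4 — Bandwidth: Δω = ω₀/Q = 5e+04 rad/s; BW = Δω/(2π) = 7958 Hz.

(a) f₀ = 5971 Hz  (b) Q = 0.7504  (c) BW = 7958 Hz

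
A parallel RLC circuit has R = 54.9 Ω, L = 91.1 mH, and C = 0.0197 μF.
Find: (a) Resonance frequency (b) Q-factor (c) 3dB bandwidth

Step 1 — Resonance: ω₀ = 1/√(LC) = 1/√(0.0911·1.97e-08) = 2.361e+04 rad/s.
Step 2 — f₀ = ω₀/(2π) = 3757 Hz.
Step 3 — Parallel Q: Q = R/(ω₀L) = 54.9/(2.361e+04·0.0911) = 0.02553.
Step 4 — Bandwidth: Δω = ω₀/Q = 9.246e+05 rad/s; BW = Δω/(2π) = 1.472e+05 Hz.

(a) f₀ = 3757 Hz  (b) Q = 0.02553  (c) BW = 1.472e+05 Hz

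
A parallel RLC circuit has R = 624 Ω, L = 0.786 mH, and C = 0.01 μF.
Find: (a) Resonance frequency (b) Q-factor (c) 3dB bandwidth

Step 1 — Resonance: ω₀ = 1/√(LC) = 1/√(0.000786·1e-08) = 3.567e+05 rad/s.
Step 2 — f₀ = ω₀/(2π) = 5.677e+04 Hz.
Step 3 — Parallel Q: Q = R/(ω₀L) = 624/(3.567e+05·0.000786) = 2.226.
Step 4 — Bandwidth: Δω = ω₀/Q = 1.603e+05 rad/s; BW = Δω/(2π) = 2.551e+04 Hz.

(a) f₀ = 5.677e+04 Hz  (b) Q = 2.226  (c) BW = 2.551e+04 Hz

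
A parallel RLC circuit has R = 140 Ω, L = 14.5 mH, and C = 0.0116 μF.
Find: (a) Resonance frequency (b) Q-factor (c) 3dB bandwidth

Step 1 — Resonance: ω₀ = 1/√(LC) = 1/√(0.0145·1.16e-08) = 7.711e+04 rad/s.
Step 2 — f₀ = ω₀/(2π) = 1.227e+04 Hz.
Step 3 — Parallel Q: Q = R/(ω₀L) = 140/(7.711e+04·0.0145) = 0.1252.
Step 4 — Bandwidth: Δω = ω₀/Q = 6.158e+05 rad/s; BW = Δω/(2π) = 9.8e+04 Hz.

(a) f₀ = 1.227e+04 Hz  (b) Q = 0.1252  (c) BW = 9.8e+04 Hz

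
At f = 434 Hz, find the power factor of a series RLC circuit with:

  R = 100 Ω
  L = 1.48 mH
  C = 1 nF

Step 1 — Angular frequency: ω = 2π·f = 2π·434 = 2727 rad/s.
Step 2 — Component impedances:
  R: Z = R = 100 Ω
  L: Z = jωL = j·2727·0.00148 = 0 + j4.036 Ω
  C: Z = 1/(jωC) = -j/(ω·C) = 0 - j3.667e+05 Ω
Step 3 — Series combination: Z_total = R + L + C = 100 - j3.667e+05 Ω = 3.667e+05∠-90.0° Ω.
Step 4 — Power factor: PF = cos(φ) = Re(Z)/|Z| = 100/3.667e+05 = 0.0002727.
Step 5 — Type: Im(Z) = -3.667e+05 ⇒ leading (phase φ = -90.0°).

PF = 0.0002727 (leading, φ = -90.0°)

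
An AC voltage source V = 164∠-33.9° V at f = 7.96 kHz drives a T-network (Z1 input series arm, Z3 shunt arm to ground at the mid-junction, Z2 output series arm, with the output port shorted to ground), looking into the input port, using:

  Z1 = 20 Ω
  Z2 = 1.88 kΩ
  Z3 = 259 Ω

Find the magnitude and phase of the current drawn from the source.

Step 1 — Angular frequency: ω = 2π·f = 2π·7960 = 5.001e+04 rad/s.
Step 2 — Component impedances:
  Z1: Z = R = 20 Ω
  Z2: Z = R = 1880 Ω
  Z3: Z = R = 259 Ω
Step 3 — With the output port shorted to ground, the output series arm Z2 runs from the junction to ground; the shunt arm Z3 also runs from the junction to ground. They appear in parallel: Z3 || Z2 = 227.6 Ω.
Step 4 — Series with input arm Z1: Z_in = Z1 + (Z3 || Z2) = 247.6 Ω = 247.6∠0.0° Ω.
Step 5 — Source phasor: V = 164∠-33.9° V = 136.1 - j91.47 V.
Step 6 — Ohm's law: I = V / Z_total = (136.1 - j91.47) / (247.6) = 0.5497 - j0.3694 A.
Step 7 — Convert to polar: |I| = 0.6623 A, ∠I = -33.9°.

I = 0.6623∠-33.9° A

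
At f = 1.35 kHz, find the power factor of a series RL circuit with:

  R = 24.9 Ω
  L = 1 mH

Step 1 — Angular frequency: ω = 2π·f = 2π·1350 = 8482 rad/s.
Step 2 — Component impedances:
  R: Z = R = 24.9 Ω
  L: Z = jωL = j·8482·0.001 = 0 + j8.482 Ω
Step 3 — Series combination: Z_total = R + L = 24.9 + j8.482 Ω = 26.31∠18.8° Ω.
Step 4 — Power factor: PF = cos(φ) = Re(Z)/|Z| = 24.9/26.305 = 0.9466.
Step 5 — Type: Im(Z) = 8.482 ⇒ lagging (phase φ = 18.8°).

PF = 0.9466 (lagging, φ = 18.8°)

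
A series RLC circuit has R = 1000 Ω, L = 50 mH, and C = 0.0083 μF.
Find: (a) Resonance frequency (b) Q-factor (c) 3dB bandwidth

Step 1 — Resonance: ω₀ = 1/√(LC) = 1/√(0.05·8.3e-09) = 4.909e+04 rad/s.
Step 2 — f₀ = ω₀/(2π) = 7813 Hz.
Step 3 — Series Q: Q = ω₀L/R = 4.909e+04·0.05/1000 = 2.454.
Step 4 — Bandwidth: Δω = ω₀/Q = 2e+04 rad/s; BW = Δω/(2π) = 3183 Hz.

(a) f₀ = 7813 Hz  (b) Q = 2.454  (c) BW = 3183 Hz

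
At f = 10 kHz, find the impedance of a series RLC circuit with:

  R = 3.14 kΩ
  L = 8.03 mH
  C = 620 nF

Step 1 — Angular frequency: ω = 2π·f = 2π·1e+04 = 6.283e+04 rad/s.
Step 2 — Component impedances:
  R: Z = R = 3140 Ω
  L: Z = jωL = j·6.283e+04·0.00803 = 0 + j504.5 Ω
  C: Z = 1/(jωC) = -j/(ω·C) = 0 - j25.67 Ω
Step 3 — Series combination: Z_total = R + L + C = 3140 + j478.9 Ω = 3176∠8.7° Ω.

Z = 3140 + j478.9 Ω = 3176∠8.7° Ω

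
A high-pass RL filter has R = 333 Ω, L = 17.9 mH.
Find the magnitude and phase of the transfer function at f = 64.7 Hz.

Step 1 — Angular frequency: ω = 2π·64.7 = 406.5 rad/s.
Step 2 — Transfer function: H(jω) = jωL/(R + jωL).
Step 3 — Numerator jωL = j·7.277; denominator R + jωL = 333 + j7.277.
Step 4 — H = 0.0004773 + j0.02184.
Step 5 — Magnitude: |H| = 0.02185 (-33.2 dB); phase: φ = 88.7°.

|H| = 0.02185 (-33.2 dB), φ = 88.7°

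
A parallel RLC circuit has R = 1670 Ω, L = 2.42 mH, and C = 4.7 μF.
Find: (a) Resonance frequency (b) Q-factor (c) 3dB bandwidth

Step 1 — Resonance: ω₀ = 1/√(LC) = 1/√(0.00242·4.7e-06) = 9377 rad/s.
Step 2 — f₀ = ω₀/(2π) = 1492 Hz.
Step 3 — Parallel Q: Q = R/(ω₀L) = 1670/(9377·0.00242) = 73.6.
Step 4 — Bandwidth: Δω = ω₀/Q = 127.4 rad/s; BW = Δω/(2π) = 20.28 Hz.

(a) f₀ = 1492 Hz  (b) Q = 73.6  (c) BW = 20.28 Hz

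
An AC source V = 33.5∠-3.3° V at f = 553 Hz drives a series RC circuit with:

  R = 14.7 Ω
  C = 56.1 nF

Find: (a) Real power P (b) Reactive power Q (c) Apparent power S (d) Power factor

Step 1 — Angular frequency: ω = 2π·f = 2π·553 = 3475 rad/s.
Step 2 — Component impedances:
  R: Z = R = 14.7 Ω
  C: Z = 1/(jωC) = -j/(ω·C) = 0 - j5130 Ω
Step 3 — Series combination: Z_total = R + C = 14.7 - j5130 Ω = 5130∠-89.8° Ω.
Step 4 — Source phasor: V = 33.5∠-3.3° V = 33.44 - j1.928 V.
Step 5 — Current: I = V / Z = 0.0003946 + j0.006518 A = 0.00653∠86.5° A.
Step 6 — Complex power: S = V·I* = 0.0006268 - j0.2188 VA.
Step 7 — Real power: P = Re(S) = 0.0006268 W.
Step 8 — Reactive power: Q = Im(S) = -0.2188 VAR.
Step 9 — Apparent power: |S| = 0.2188 VA.
Step 10 — Power factor: PF = P/|S| = 0.002865 (leading).

(a) P = 0.0006268 W  (b) Q = -0.2188 VAR  (c) S = 0.2188 VA  (d) PF = 0.002865 (leading)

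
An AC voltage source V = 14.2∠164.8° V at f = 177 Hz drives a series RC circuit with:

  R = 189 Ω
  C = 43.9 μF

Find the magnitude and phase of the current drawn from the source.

Step 1 — Angular frequency: ω = 2π·f = 2π·177 = 1112 rad/s.
Step 2 — Component impedances:
  R: Z = R = 189 Ω
  C: Z = 1/(jωC) = -j/(ω·C) = 0 - j20.48 Ω
Step 3 — Series combination: Z_total = R + C = 189 - j20.48 Ω = 190.1∠-6.2° Ω.
Step 4 — Source phasor: V = 14.2∠164.8° V = -13.7 + j3.723 V.
Step 5 — Ohm's law: I = V / Z_total = (-13.7 + j3.723) / (189 - j20.48) = -0.07377 + j0.0117 A.
Step 6 — Convert to polar: |I| = 0.07469 A, ∠I = 171.0°.

I = 0.07469∠171.0° A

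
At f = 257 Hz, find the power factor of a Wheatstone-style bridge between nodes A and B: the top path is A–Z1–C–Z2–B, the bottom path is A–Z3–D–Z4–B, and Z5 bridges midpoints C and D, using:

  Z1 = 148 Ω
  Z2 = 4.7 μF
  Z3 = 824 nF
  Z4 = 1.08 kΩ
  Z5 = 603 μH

Step 1 — Angular frequency: ω = 2π·f = 2π·257 = 1615 rad/s.
Step 2 — Component impedances:
  Z1: Z = R = 148 Ω
  Z2: Z = 1/(jωC) = -j/(ω·C) = 0 - j131.8 Ω
  Z3: Z = 1/(jωC) = -j/(ω·C) = 0 - j751.6 Ω
  Z4: Z = R = 1080 Ω
  Z5: Z = jωL = j·1615·0.000603 = 0 + j0.9737 Ω
Step 3 — Bridge requires nodal analysis (the Z5 bridge couples midpoints C and D, so the two paths cannot be reduced to a simple series/parallel combination). Setting node B to ground and injecting 1 A at node A, the 3-node admittance system at A, C, D solves to V_A = Z_AB = 158.3 - j158 Ω = 223.6∠-44.9° Ω.
Step 4 — Power factor: PF = cos(φ) = Re(Z)/|Z| = 158.3/223.64 = 0.7078.
Step 5 — Type: Im(Z) = -158 ⇒ leading (phase φ = -44.9°).

PF = 0.7078 (leading, φ = -44.9°)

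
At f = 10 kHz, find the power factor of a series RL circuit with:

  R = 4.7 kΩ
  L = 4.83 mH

Step 1 — Angular frequency: ω = 2π·f = 2π·1e+04 = 6.283e+04 rad/s.
Step 2 — Component impedances:
  R: Z = R = 4700 Ω
  L: Z = jωL = j·6.283e+04·0.00483 = 0 + j303.5 Ω
Step 3 — Series combination: Z_total = R + L = 4700 + j303.5 Ω = 4710∠3.7° Ω.
Step 4 — Power factor: PF = cos(φ) = Re(Z)/|Z| = 4700/4710 = 0.9979.
Step 5 — Type: Im(Z) = 303.5 ⇒ lagging (phase φ = 3.7°).

PF = 0.9979 (lagging, φ = 3.7°)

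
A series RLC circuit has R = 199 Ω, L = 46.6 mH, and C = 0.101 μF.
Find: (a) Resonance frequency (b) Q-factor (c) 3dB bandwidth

Step 1 — Resonance: ω₀ = 1/√(LC) = 1/√(0.0466·1.01e-07) = 1.458e+04 rad/s.
Step 2 — f₀ = ω₀/(2π) = 2320 Hz.
Step 3 — Series Q: Q = ω₀L/R = 1.458e+04·0.0466/199 = 3.413.
Step 4 — Bandwidth: Δω = ω₀/Q = 4270 rad/s; BW = Δω/(2π) = 679.7 Hz.

(a) f₀ = 2320 Hz  (b) Q = 3.413  (c) BW = 679.7 Hz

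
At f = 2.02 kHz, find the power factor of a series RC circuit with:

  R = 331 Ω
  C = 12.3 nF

Step 1 — Angular frequency: ω = 2π·f = 2π·2020 = 1.269e+04 rad/s.
Step 2 — Component impedances:
  R: Z = R = 331 Ω
  C: Z = 1/(jωC) = -j/(ω·C) = 0 - j6406 Ω
Step 3 — Series combination: Z_total = R + C = 331 - j6406 Ω = 6414∠-87.0° Ω.
Step 4 — Power factor: PF = cos(φ) = Re(Z)/|Z| = 331/6414.2 = 0.0516.
Step 5 — Type: Im(Z) = -6406 ⇒ leading (phase φ = -87.0°).

PF = 0.0516 (leading, φ = -87.0°)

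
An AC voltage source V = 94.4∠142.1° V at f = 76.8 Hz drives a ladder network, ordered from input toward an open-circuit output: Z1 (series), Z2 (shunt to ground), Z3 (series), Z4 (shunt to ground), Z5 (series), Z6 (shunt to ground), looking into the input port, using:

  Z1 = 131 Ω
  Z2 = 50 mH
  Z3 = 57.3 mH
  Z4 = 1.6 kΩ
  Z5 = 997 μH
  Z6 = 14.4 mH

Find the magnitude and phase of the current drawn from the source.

Step 1 — Angular frequency: ω = 2π·f = 2π·76.8 = 482.5 rad/s.
Step 2 — Component impedances:
  Z1: Z = R = 131 Ω
  Z2: Z = jωL = j·482.5·0.05 = 0 + j24.13 Ω
  Z3: Z = jωL = j·482.5·0.0573 = 0 + j27.65 Ω
  Z4: Z = R = 1600 Ω
  Z5: Z = jωL = j·482.5·0.000997 = 0 + j0.4811 Ω
  Z6: Z = jωL = j·482.5·0.0144 = 0 + j6.949 Ω
Step 3 — Ladder network (open output): work backward from the far end, alternating series and parallel combinations. Z_in = 131 + j14.3 Ω = 131.8∠6.2° Ω.
Step 4 — Source phasor: V = 94.4∠142.1° V = -74.49 + j57.99 V.
Step 5 — Ohm's law: I = V / Z_total = (-74.49 + j57.99) / (131 + j14.3) = -0.5142 + j0.4987 A.
Step 6 — Convert to polar: |I| = 0.7163 A, ∠I = 135.9°.

I = 0.7163∠135.9° A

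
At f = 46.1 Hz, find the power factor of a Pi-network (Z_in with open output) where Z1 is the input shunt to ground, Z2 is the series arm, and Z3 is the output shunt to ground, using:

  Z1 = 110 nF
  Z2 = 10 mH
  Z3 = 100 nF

Step 1 — Angular frequency: ω = 2π·f = 2π·46.1 = 289.7 rad/s.
Step 2 — Component impedances:
  Z1: Z = 1/(jωC) = -j/(ω·C) = 0 - j3.139e+04 Ω
  Z2: Z = jωL = j·289.7·0.01 = 0 + j2.897 Ω
  Z3: Z = 1/(jωC) = -j/(ω·C) = 0 - j3.452e+04 Ω
Step 3 — With open output, the series arm Z2 and the output shunt Z3 appear in series to ground: Z2 + Z3 = 0 - j3.452e+04 Ω.
Step 4 — Parallel with input shunt Z1: Z_in = Z1 || (Z2 + Z3) = 0 - j1.644e+04 Ω = 1.644e+04∠-90.0° Ω.
Step 5 — Power factor: PF = cos(φ) = Re(Z)/|Z| = 0/1.644e+04 = 0.
Step 6 — Type: Im(Z) = -1.644e+04 ⇒ leading (phase φ = -90.0°).

PF = 0 (leading, φ = -90.0°)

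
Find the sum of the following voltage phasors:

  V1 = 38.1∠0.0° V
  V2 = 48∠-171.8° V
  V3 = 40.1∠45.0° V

Step 1 — Convert each phasor to rectangular form:
  V1 = 38.1·(cos(0.0°) + j·sin(0.0°)) = 38.1 V
  V2 = 48·(cos(-171.8°) + j·sin(-171.8°)) = -47.51 - j6.846 V
  V3 = 40.1·(cos(45.0°) + j·sin(45.0°)) = 28.35 + j28.35 V
Step 2 — Sum components: V_total = 18.95 + j21.51 V.
Step 3 — Convert to polar: |V_total| = 28.66 V, ∠V_total = 48.6°.

V_total = 28.66∠48.6° V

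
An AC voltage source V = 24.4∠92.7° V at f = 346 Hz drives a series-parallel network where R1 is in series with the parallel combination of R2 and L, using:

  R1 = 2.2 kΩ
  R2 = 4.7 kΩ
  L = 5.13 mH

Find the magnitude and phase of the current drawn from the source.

Step 1 — Angular frequency: ω = 2π·f = 2π·346 = 2174 rad/s.
Step 2 — Component impedances:
  R1: Z = R = 2200 Ω
  R2: Z = R = 4700 Ω
  L: Z = jωL = j·2174·0.00513 = 0 + j11.15 Ω
Step 3 — Parallel branch: R2 || L = 1/(1/R2 + 1/L) = 0.02646 + j11.15 Ω.
Step 4 — Series with R1: Z_total = R1 + (R2 || L) = 2200 + j11.15 Ω = 2200∠0.3° Ω.
Step 5 — Source phasor: V = 24.4∠92.7° V = -1.149 + j24.37 V.
Step 6 — Ohm's law: I = V / Z_total = (-1.149 + j24.37) / (2200 + j11.15) = -0.0004663 + j0.01108 A.
Step 7 — Convert to polar: |I| = 0.01109 A, ∠I = 92.4°.

I = 0.01109∠92.4° A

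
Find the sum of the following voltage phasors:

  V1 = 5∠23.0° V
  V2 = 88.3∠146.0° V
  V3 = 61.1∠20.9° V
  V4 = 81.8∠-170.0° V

Step 1 — Convert each phasor to rectangular form:
  V1 = 5·(cos(23.0°) + j·sin(23.0°)) = 4.603 + j1.954 V
  V2 = 88.3·(cos(146.0°) + j·sin(146.0°)) = -73.2 + j49.38 V
  V3 = 61.1·(cos(20.9°) + j·sin(20.9°)) = 57.08 + j21.8 V
  V4 = 81.8·(cos(-170.0°) + j·sin(-170.0°)) = -80.56 - j14.2 V
Step 2 — Sum components: V_total = -92.08 + j58.92 V.
Step 3 — Convert to polar: |V_total| = 109.3 V, ∠V_total = 147.4°.

V_total = 109.3∠147.4° V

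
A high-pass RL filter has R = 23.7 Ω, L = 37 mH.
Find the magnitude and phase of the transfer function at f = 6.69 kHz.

Step 1 — Angular frequency: ω = 2π·6690 = 4.203e+04 rad/s.
Step 2 — Transfer function: H(jω) = jωL/(R + jωL).
Step 3 — Numerator jωL = j·1555; denominator R + jωL = 23.7 + j1555.
Step 4 — H = 0.9998 + j0.01523.
Step 5 — Magnitude: |H| = 0.9999 (-0.0 dB); phase: φ = 0.9°.

|H| = 0.9999 (-0.0 dB), φ = 0.9°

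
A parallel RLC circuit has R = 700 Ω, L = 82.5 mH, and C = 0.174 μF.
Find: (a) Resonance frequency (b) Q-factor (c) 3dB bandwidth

Step 1 — Resonance: ω₀ = 1/√(LC) = 1/√(0.0825·1.74e-07) = 8346 rad/s.
Step 2 — f₀ = ω₀/(2π) = 1328 Hz.
Step 3 — Parallel Q: Q = R/(ω₀L) = 700/(8346·0.0825) = 1.017.
Step 4 — Bandwidth: Δω = ω₀/Q = 8210 rad/s; BW = Δω/(2π) = 1307 Hz.

(a) f₀ = 1328 Hz  (b) Q = 1.017  (c) BW = 1307 Hz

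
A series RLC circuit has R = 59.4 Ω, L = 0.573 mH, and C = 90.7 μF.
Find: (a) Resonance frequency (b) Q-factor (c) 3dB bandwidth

Step 1 — Resonance condition Im(Z)=0 gives ω₀ = 1/√(LC).
Step 2 — ω₀ = 1/√(0.000573·9.07e-05) = 4387 rad/s.
Step 3 — f₀ = ω₀/(2π) = 698.1 Hz.
Step 4 — Series Q: Q = ω₀L/R = 4387·0.000573/59.4 = 0.04231.
Step 5 — 3dB bandwidth: Δω = ω₀/Q = 1.037e+05 rad/s; BW = Δω/(2π) = 1.65e+04 Hz.

(a) f₀ = 698.1 Hz  (b) Q = 0.04231  (c) BW = 1.65e+04 Hz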